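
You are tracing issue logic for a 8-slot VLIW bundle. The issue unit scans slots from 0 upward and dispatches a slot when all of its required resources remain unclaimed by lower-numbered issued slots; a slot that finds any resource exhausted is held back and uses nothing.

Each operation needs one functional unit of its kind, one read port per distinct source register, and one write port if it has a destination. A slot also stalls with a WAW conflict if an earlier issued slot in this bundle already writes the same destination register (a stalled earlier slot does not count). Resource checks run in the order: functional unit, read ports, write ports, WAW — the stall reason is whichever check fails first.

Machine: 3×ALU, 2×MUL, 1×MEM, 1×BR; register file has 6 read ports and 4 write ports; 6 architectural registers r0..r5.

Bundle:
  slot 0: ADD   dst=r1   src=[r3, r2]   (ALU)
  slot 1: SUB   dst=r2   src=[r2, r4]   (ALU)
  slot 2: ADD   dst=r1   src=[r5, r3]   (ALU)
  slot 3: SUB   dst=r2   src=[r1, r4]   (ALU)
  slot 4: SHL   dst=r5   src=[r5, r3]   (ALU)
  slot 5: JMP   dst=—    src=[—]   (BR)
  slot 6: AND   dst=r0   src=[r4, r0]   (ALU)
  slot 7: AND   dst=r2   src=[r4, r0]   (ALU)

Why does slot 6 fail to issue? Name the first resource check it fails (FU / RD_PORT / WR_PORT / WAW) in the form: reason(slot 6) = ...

  0. ALU→r1 ⇒ go  {2A/2Mu/1Ld/1B | 4r 3w}
  1. ALU→r2 ⇒ go  {1A/2Mu/1Ld/1B | 2r 2w}
  2. ALU→r1 ⇒ no(WAW)  {1A/2Mu/1Ld/1B | 2r 2w}
  3. ALU→r2 ⇒ no(WAW)  {1A/2Mu/1Ld/1B | 2r 2w}
  4. ALU→r5 ⇒ go  {0A/2Mu/1Ld/1B | 0r 1w}
  5. BR ⇒ go  {0A/2Mu/1Ld/0B | 0r 1w}
  6. ALU→r0 ⇒ no(FU)  {0A/2Mu/1Ld/0B | 0r 1w}
  7. ALU→r2 ⇒ no(FU)  {0A/2Mu/1Ld/0B | 0r 1w}

reason(slot 6) = FU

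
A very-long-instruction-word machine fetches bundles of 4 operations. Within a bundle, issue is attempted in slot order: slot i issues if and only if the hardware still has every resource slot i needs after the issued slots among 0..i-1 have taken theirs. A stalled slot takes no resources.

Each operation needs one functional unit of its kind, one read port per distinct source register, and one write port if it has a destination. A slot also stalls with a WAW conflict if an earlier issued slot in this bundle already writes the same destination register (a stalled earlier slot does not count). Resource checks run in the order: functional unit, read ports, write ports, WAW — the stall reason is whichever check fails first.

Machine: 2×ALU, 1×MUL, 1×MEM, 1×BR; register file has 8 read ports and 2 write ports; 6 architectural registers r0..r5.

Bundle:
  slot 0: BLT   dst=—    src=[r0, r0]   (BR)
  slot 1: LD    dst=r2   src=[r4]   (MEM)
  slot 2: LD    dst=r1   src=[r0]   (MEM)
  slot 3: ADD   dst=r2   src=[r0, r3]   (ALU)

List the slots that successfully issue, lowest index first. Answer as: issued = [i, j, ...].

slot 0 (BR): ISSUE — free A2,Mu1,Ld1,B0 rp7 wp2
slot 1 (MEM): ISSUE — free A2,Mu1,Ld0,B0 rp6 wp1
slot 2 (MEM): stall FU — free A2,Mu1,Ld0,B0 rp6 wp1
slot 3 (ALU): stall WAW — free A2,Mu1,Ld0,B0 rp6 wp1

issued = [0, 1]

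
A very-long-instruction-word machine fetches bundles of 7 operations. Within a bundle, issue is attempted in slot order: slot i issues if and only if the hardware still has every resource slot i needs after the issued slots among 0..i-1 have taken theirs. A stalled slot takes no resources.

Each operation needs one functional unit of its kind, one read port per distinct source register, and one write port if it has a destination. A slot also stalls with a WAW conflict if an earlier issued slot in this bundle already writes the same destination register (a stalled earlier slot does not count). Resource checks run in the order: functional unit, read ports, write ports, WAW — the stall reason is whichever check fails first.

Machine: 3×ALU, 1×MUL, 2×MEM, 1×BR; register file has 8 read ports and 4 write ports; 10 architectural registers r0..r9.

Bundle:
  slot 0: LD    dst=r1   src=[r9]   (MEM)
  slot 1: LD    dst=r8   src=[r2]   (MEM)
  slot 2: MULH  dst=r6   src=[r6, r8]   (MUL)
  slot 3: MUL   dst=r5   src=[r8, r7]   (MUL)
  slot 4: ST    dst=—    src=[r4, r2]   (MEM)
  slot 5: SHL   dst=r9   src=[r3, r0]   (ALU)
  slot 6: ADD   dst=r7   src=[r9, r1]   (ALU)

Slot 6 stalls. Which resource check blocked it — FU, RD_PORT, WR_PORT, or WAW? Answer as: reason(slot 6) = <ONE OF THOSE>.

reason(slot 6) = WR_PORT

(0) want 1×MEM +1rd +1wr — yes → AL3|MU1|ME1|BR1|rd7|wr3
(1) want 1×MEM +1rd +1wr — yes → AL3|MU1|ME0|BR1|rd6|wr2
(2) want 1×MUL +2rd +1wr — yes → AL3|MU0|ME0|BR1|rd4|wr1
(3) want 1×MUL +2rd +1wr — FU → AL3|MU0|ME0|BR1|rd4|wr1
(4) want 1×MEM +2rd +0wr — FU → AL3|MU0|ME0|BR1|rd4|wr1
(5) want 1×ALU +2rd +1wr — yes → AL2|MU0|ME0|BR1|rd2|wr0
(6) want 1×ALU +2rd +1wr — WR_PORT → AL2|MU0|ME0|BR1|rd2|wr0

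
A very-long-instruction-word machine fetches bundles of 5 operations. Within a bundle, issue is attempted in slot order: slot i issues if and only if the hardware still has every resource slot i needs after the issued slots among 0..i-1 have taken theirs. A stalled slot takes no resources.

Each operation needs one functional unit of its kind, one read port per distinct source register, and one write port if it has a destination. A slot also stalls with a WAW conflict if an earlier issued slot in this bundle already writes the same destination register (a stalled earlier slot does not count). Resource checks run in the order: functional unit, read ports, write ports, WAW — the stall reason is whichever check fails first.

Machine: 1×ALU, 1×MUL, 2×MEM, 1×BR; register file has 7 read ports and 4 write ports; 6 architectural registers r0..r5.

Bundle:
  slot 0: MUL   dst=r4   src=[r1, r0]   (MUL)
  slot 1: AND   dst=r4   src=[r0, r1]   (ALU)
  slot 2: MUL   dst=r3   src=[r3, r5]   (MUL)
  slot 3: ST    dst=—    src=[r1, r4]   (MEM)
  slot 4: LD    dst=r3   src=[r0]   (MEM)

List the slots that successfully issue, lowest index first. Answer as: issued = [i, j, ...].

  0. MUL→r4 ⇒ go  {1A/0Mu/2Ld/1B | 5r 3w}
  1. ALU→r4 ⇒ no(WAW)  {1A/0Mu/2Ld/1B | 5r 3w}
  2. MUL→r3 ⇒ no(FU)  {1A/0Mu/2Ld/1B | 5r 3w}
  3. MEM ⇒ go  {1A/0Mu/1Ld/1B | 3r 3w}
  4. MEM→r3 ⇒ go  {1A/0Mu/0Ld/1B | 2r 2w}

issued = [0, 3, 4]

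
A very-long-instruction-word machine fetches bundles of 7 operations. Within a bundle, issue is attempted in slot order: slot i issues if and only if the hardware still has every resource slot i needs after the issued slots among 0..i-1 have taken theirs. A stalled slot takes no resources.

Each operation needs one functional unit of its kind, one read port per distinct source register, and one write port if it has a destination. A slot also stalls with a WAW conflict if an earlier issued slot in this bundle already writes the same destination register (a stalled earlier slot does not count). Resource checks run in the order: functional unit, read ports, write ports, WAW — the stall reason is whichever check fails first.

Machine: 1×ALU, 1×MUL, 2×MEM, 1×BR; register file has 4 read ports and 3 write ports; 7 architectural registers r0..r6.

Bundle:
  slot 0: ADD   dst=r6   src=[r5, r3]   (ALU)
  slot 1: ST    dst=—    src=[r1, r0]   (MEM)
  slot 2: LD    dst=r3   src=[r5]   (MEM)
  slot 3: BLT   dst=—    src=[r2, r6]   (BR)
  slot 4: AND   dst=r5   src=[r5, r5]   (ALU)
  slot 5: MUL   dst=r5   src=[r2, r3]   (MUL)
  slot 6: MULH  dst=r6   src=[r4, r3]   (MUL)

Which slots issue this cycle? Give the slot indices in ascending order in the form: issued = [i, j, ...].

(0) want 1×ALU +2rd +1wr — yes → AL0|MU1|ME2|BR1|rd2|wr2
(1) want 1×MEM +2rd +0wr — yes → AL0|MU1|ME1|BR1|rd0|wr2
(2) want 1×MEM +1rd +1wr — RD_PORT → AL0|MU1|ME1|BR1|rd0|wr2
(3) want 1×BR +2rd +0wr — RD_PORT → AL0|MU1|ME1|BR1|rd0|wr2
(4) want 1×ALU +1rd +1wr — FU → AL0|MU1|ME1|BR1|rd0|wr2
(5) want 1×MUL +2rd +1wr — RD_PORT → AL0|MU1|ME1|BR1|rd0|wr2
(6) want 1×MUL +2rd +1wr — RD_PORT → AL0|MU1|ME1|BR1|rd0|wr2

issued = [0, 1]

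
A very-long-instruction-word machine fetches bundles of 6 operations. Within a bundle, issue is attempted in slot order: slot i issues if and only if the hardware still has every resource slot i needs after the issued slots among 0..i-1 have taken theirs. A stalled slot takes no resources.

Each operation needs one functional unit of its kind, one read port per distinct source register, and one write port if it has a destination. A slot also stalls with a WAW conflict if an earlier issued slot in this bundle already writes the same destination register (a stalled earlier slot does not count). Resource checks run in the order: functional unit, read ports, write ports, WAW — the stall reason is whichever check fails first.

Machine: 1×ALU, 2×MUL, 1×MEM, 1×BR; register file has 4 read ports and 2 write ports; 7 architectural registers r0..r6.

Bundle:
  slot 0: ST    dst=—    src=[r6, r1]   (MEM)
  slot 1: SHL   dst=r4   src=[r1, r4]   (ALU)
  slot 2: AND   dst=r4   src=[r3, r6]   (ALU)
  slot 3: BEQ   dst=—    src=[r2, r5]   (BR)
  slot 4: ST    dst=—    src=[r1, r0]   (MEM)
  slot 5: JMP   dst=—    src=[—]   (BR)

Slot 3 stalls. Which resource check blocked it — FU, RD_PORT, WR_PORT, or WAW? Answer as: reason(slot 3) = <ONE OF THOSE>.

reason(slot 3) = RD_PORT

  0. MEM ⇒ go  {1A/2Mu/0Ld/1B | 2r 2w}
  1. ALU→r4 ⇒ go  {0A/2Mu/0Ld/1B | 0r 1w}
  2. ALU→r4 ⇒ no(FU)  {0A/2Mu/0Ld/1B | 0r 1w}
  3. BR ⇒ no(RD_PORT)  {0A/2Mu/0Ld/1B | 0r 1w}
  4. MEM ⇒ no(FU)  {0A/2Mu/0Ld/1B | 0r 1w}
  5. BR ⇒ go  {0A/2Mu/0Ld/0B | 0r 1w}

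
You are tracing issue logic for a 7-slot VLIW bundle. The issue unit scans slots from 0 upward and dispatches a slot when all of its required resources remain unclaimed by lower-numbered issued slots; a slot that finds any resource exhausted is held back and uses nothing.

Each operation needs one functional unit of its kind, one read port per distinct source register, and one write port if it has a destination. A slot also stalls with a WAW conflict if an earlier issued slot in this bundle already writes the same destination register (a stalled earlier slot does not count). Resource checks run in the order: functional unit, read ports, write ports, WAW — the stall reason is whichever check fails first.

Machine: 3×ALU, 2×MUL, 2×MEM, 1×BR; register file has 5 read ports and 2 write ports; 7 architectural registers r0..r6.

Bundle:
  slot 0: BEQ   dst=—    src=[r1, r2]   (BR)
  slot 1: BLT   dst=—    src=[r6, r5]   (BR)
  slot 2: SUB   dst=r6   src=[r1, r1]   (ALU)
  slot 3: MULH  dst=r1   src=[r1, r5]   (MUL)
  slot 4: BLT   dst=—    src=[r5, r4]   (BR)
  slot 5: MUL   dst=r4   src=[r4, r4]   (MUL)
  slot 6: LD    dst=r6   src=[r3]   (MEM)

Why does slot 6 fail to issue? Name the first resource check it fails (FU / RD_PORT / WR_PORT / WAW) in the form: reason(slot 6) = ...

slot 0 (BR): ISSUE — free A3,Mu2,Ld2,B0 rp3 wp2
slot 1 (BR): stall FU — free A3,Mu2,Ld2,B0 rp3 wp2
slot 2 (ALU): ISSUE — free A2,Mu2,Ld2,B0 rp2 wp1
slot 3 (MUL): ISSUE — free A2,Mu1,Ld2,B0 rp0 wp0
slot 4 (BR): stall FU — free A2,Mu1,Ld2,B0 rp0 wp0
slot 5 (MUL): stall RD_PORT — free A2,Mu1,Ld2,B0 rp0 wp0
slot 6 (MEM): stall RD_PORT — free A2,Mu1,Ld2,B0 rp0 wp0

reason(slot 6) = RD_PORT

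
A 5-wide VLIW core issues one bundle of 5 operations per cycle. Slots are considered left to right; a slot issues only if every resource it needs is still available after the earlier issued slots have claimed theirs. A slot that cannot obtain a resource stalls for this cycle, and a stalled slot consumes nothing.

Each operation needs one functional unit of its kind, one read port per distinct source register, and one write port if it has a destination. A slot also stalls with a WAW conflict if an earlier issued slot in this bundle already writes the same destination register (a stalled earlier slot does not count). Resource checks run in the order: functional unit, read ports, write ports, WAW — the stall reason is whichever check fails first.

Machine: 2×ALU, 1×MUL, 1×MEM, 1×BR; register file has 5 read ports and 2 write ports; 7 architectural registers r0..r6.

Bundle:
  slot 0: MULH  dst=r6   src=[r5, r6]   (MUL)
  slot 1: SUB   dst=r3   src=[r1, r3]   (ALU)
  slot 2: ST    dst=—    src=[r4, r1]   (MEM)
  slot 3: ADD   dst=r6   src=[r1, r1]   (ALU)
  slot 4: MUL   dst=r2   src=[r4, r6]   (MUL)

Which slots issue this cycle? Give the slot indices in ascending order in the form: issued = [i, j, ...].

#0 MUL src=r5,r6 dispatched  <A:2 Mu:0 Ld:1 B:1 rd:3 wr:1>
#1 ALU src=r1,r3 dispatched  <A:1 Mu:0 Ld:1 B:1 rd:1 wr:0>
#2 MEM src=r4,r1 held:RD_PORT  <A:1 Mu:0 Ld:1 B:1 rd:1 wr:0>
#3 ALU src=r1,r1 held:WR_PORT  <A:1 Mu:0 Ld:1 B:1 rd:1 wr:0>
#4 MUL src=r4,r6 held:FU  <A:1 Mu:0 Ld:1 B:1 rd:1 wr:0>

issued = [0, 1]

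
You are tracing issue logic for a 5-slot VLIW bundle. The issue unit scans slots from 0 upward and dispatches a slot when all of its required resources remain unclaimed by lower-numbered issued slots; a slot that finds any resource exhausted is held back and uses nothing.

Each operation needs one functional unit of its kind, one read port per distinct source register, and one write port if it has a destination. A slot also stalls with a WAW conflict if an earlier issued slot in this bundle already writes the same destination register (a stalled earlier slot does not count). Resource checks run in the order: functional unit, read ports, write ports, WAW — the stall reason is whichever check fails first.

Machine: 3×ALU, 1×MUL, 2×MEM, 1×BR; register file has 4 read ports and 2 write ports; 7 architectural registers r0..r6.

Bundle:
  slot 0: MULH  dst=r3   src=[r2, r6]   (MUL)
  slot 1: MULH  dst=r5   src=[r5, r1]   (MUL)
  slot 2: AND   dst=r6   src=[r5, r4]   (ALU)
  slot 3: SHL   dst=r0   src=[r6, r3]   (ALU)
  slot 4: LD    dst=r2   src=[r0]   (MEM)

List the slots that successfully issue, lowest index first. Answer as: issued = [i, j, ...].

#0 MUL src=r2,r6 dispatched  <A:3 Mu:0 Ld:2 B:1 rd:2 wr:1>
#1 MUL src=r5,r1 held:FU  <A:3 Mu:0 Ld:2 B:1 rd:2 wr:1>
#2 ALU src=r5,r4 dispatched  <A:2 Mu:0 Ld:2 B:1 rd:0 wr:0>
#3 ALU src=r6,r3 held:RD_PORT  <A:2 Mu:0 Ld:2 B:1 rd:0 wr:0>
#4 MEM src=r0 held:RD_PORT  <A:2 Mu:0 Ld:2 B:1 rd:0 wr:0>

issued = [0, 2]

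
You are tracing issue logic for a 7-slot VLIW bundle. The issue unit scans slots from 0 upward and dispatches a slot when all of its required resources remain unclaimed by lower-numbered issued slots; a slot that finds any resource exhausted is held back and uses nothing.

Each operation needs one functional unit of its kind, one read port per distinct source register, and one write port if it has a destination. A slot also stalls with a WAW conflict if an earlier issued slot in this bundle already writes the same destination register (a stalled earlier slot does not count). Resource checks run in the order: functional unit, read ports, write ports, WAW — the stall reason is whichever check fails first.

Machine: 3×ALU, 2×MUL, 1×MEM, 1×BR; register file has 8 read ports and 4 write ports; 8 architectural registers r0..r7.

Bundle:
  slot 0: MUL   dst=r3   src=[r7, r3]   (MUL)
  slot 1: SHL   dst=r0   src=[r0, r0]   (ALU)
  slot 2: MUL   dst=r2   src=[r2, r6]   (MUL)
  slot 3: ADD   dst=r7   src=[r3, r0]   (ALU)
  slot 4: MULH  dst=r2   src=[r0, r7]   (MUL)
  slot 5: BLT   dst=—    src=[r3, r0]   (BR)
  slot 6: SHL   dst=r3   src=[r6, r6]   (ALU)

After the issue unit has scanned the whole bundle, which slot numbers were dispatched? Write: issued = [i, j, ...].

  0. MUL→r3 ⇒ go  {3A/1Mu/1Ld/1B | 6r 3w}
  1. ALU→r0 ⇒ go  {2A/1Mu/1Ld/1B | 5r 2w}
  2. MUL→r2 ⇒ go  {2A/0Mu/1Ld/1B | 3r 1w}
  3. ALU→r7 ⇒ go  {1A/0Mu/1Ld/1B | 1r 0w}
  4. MUL→r2 ⇒ no(FU)  {1A/0Mu/1Ld/1B | 1r 0w}
  5. BR ⇒ no(RD_PORT)  {1A/0Mu/1Ld/1B | 1r 0w}
  6. ALU→r3 ⇒ no(WR_PORT)  {1A/0Mu/1Ld/1B | 1r 0w}

issued = [0, 1, 2, 3]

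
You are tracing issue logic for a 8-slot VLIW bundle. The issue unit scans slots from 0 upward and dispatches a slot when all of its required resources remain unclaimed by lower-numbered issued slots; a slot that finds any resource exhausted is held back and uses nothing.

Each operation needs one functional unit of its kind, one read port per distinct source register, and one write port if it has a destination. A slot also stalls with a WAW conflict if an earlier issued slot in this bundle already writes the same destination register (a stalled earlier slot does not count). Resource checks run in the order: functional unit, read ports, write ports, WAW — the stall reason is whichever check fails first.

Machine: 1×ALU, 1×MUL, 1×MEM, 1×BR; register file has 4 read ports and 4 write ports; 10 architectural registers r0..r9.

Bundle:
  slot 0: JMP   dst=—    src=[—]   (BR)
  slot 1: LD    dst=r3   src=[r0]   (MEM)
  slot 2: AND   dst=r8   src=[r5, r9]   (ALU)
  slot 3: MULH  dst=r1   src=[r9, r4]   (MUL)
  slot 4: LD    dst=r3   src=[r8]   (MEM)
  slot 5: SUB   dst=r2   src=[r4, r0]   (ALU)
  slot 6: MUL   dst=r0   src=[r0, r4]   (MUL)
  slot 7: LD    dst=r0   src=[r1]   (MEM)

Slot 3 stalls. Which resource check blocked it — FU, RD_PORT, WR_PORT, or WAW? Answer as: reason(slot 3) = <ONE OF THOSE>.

slot 0 (BR): ISSUE — free A1,Mu1,Ld1,B0 rp4 wp4
slot 1 (MEM): ISSUE — free A1,Mu1,Ld0,B0 rp3 wp3
slot 2 (ALU): ISSUE — free A0,Mu1,Ld0,B0 rp1 wp2
slot 3 (MUL): stall RD_PORT — free A0,Mu1,Ld0,B0 rp1 wp2
slot 4 (MEM): stall FU — free A0,Mu1,Ld0,B0 rp1 wp2
slot 5 (ALU): stall FU — free A0,Mu1,Ld0,B0 rp1 wp2
slot 6 (MUL): stall RD_PORT — free A0,Mu1,Ld0,B0 rp1 wp2
slot 7 (MEM): stall FU — free A0,Mu1,Ld0,B0 rp1 wp2

reason(slot 3) = RD_PORT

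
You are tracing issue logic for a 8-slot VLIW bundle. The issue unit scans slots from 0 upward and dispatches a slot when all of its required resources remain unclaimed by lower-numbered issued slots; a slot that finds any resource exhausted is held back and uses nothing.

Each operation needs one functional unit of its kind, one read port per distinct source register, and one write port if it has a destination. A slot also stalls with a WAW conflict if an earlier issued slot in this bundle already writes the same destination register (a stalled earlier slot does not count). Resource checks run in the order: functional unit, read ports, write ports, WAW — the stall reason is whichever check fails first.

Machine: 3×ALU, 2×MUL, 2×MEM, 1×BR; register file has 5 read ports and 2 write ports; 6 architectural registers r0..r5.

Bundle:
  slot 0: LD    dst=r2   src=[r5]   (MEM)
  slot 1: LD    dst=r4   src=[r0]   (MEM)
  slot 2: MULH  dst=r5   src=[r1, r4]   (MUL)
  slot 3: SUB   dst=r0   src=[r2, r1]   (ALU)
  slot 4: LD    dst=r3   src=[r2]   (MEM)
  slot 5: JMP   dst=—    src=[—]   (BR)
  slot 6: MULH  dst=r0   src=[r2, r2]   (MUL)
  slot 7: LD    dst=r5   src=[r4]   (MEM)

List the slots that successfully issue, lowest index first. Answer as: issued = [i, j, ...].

  0. MEM→r2 ⇒ go  {3A/2Mu/1Ld/1B | 4r 1w}
  1. MEM→r4 ⇒ go  {3A/2Mu/0Ld/1B | 3r 0w}
  2. MUL→r5 ⇒ no(WR_PORT)  {3A/2Mu/0Ld/1B | 3r 0w}
  3. ALU→r0 ⇒ no(WR_PORT)  {3A/2Mu/0Ld/1B | 3r 0w}
  4. MEM→r3 ⇒ no(FU)  {3A/2Mu/0Ld/1B | 3r 0w}
  5. BR ⇒ go  {3A/2Mu/0Ld/0B | 3r 0w}
  6. MUL→r0 ⇒ no(WR_PORT)  {3A/2Mu/0Ld/0B | 3r 0w}
  7. MEM→r5 ⇒ no(FU)  {3A/2Mu/0Ld/0B | 3r 0w}

issued = [0, 1, 5]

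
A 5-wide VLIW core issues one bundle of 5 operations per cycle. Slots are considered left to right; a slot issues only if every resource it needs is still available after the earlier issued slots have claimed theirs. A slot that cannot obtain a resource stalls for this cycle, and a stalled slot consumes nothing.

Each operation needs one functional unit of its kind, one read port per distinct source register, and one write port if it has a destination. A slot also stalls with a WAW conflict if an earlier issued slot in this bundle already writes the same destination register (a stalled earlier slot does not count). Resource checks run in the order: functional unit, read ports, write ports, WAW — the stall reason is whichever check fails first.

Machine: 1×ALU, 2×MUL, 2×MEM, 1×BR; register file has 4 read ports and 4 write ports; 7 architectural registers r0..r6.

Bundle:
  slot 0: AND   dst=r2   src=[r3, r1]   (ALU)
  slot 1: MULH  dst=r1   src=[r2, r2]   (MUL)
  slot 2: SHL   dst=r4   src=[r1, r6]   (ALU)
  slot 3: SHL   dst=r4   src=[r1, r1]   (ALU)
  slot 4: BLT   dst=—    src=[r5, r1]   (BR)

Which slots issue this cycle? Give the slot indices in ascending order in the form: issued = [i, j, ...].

issued = [0, 1]

[0] ALU needs rd=2 wr=1: ok; after: ALU=0 MUL=2 MEM=2 BR=1, R=2, W=3
[1] MUL needs rd=1 wr=1: ok; after: ALU=0 MUL=1 MEM=2 BR=1, R=1, W=2
[2] ALU needs rd=2 wr=1: FU; after: ALU=0 MUL=1 MEM=2 BR=1, R=1, W=2
[3] ALU needs rd=1 wr=1: FU; after: ALU=0 MUL=1 MEM=2 BR=1, R=1, W=2
[4] BR needs rd=2 wr=0: RD_PORT; after: ALU=0 MUL=1 MEM=2 BR=1, R=1, W=2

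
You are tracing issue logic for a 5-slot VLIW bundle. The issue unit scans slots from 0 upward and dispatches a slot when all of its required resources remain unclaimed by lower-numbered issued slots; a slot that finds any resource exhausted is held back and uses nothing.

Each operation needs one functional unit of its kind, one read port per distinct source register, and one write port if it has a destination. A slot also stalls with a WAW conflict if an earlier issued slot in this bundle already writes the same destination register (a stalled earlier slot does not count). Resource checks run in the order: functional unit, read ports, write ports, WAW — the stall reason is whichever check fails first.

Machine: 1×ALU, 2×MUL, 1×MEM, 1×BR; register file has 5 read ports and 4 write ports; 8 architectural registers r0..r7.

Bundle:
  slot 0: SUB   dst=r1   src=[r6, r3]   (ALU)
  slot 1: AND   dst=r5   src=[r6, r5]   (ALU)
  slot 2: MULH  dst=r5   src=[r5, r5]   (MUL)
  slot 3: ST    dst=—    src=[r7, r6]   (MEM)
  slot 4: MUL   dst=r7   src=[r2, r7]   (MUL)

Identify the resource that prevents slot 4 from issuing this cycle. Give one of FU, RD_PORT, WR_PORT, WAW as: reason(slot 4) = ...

slot 0 (ALU): ISSUE — free A0,Mu2,Ld1,B1 rp3 wp3
slot 1 (ALU): stall FU — free A0,Mu2,Ld1,B1 rp3 wp3
slot 2 (MUL): ISSUE — free A0,Mu1,Ld1,B1 rp2 wp2
slot 3 (MEM): ISSUE — free A0,Mu1,Ld0,B1 rp0 wp2
slot 4 (MUL): stall RD_PORT — free A0,Mu1,Ld0,B1 rp0 wp2

reason(slot 4) = RD_PORT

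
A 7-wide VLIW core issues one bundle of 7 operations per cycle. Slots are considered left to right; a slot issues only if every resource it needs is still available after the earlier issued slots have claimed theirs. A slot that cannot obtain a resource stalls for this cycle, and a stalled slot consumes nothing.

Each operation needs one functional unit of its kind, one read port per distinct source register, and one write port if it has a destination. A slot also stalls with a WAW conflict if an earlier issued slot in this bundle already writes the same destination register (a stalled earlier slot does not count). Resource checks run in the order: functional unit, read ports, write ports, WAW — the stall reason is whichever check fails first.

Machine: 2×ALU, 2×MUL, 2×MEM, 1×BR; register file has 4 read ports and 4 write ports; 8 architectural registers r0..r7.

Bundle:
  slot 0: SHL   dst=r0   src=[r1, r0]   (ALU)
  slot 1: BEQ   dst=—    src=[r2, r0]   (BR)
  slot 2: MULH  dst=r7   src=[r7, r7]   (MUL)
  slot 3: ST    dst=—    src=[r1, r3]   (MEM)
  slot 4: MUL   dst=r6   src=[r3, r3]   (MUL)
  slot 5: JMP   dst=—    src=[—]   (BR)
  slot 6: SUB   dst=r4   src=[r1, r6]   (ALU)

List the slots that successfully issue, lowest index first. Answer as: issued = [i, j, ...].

issued = [0, 1]

#0 ALU src=r1,r0 dispatched  <A:1 Mu:2 Ld:2 B:1 rd:2 wr:3>
#1 BR src=r2,r0 dispatched  <A:1 Mu:2 Ld:2 B:0 rd:0 wr:3>
#2 MUL src=r7,r7 held:RD_PORT  <A:1 Mu:2 Ld:2 B:0 rd:0 wr:3>
#3 MEM src=r1,r3 held:RD_PORT  <A:1 Mu:2 Ld:2 B:0 rd:0 wr:3>
#4 MUL src=r3,r3 held:RD_PORT  <A:1 Mu:2 Ld:2 B:0 rd:0 wr:3>
#5 BR src=- held:FU  <A:1 Mu:2 Ld:2 B:0 rd:0 wr:3>
#6 ALU src=r1,r6 held:RD_PORT  <A:1 Mu:2 Ld:2 B:0 rd:0 wr:3>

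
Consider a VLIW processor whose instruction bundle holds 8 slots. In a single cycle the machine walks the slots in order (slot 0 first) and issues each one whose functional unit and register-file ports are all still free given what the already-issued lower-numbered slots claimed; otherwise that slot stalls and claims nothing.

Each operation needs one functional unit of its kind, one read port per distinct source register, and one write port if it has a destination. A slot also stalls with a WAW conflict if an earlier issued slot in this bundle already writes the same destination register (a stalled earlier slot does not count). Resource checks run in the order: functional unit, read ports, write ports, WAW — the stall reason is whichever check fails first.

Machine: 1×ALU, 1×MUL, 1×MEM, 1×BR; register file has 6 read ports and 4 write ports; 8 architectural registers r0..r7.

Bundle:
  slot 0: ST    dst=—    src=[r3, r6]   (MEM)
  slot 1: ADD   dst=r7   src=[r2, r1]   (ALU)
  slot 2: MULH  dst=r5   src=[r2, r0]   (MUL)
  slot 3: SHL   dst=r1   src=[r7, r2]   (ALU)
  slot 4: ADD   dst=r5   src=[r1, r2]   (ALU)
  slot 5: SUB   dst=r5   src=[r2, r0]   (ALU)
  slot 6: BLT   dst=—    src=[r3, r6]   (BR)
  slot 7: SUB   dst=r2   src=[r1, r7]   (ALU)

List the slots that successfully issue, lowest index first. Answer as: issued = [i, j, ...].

(0) want 1×MEM +2rd +0wr — yes → AL1|MU1|ME0|BR1|rd4|wr4
(1) want 1×ALU +2rd +1wr — yes → AL0|MU1|ME0|BR1|rd2|wr3
(2) want 1×MUL +2rd +1wr — yes → AL0|MU0|ME0|BR1|rd0|wr2
(3) want 1×ALU +2rd +1wr — FU → AL0|MU0|ME0|BR1|rd0|wr2
(4) want 1×ALU +2rd +1wr — FU → AL0|MU0|ME0|BR1|rd0|wr2
(5) want 1×ALU +2rd +1wr — FU → AL0|MU0|ME0|BR1|rd0|wr2
(6) want 1×BR +2rd +0wr — RD_PORT → AL0|MU0|ME0|BR1|rd0|wr2
(7) want 1×ALU +2rd +1wr — FU → AL0|MU0|ME0|BR1|rd0|wr2

issued = [0, 1, 2]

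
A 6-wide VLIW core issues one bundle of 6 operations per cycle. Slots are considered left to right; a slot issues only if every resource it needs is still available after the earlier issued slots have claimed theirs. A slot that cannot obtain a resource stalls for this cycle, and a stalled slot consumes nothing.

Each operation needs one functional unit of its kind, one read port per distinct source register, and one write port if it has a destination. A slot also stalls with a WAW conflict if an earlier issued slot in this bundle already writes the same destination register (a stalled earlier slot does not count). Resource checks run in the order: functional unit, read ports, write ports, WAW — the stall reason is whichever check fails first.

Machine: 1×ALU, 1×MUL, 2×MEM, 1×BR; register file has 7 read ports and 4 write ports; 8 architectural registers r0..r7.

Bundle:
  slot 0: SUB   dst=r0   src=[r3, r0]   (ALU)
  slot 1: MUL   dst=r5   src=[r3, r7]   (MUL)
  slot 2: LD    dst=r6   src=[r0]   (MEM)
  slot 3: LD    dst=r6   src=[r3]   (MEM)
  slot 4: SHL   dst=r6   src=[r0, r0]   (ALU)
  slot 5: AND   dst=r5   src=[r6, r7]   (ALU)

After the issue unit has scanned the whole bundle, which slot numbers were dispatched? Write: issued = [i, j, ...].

  0. ALU→r0 ⇒ go  {0A/1Mu/2Ld/1B | 5r 3w}
  1. MUL→r5 ⇒ go  {0A/0Mu/2Ld/1B | 3r 2w}
  2. MEM→r6 ⇒ go  {0A/0Mu/1Ld/1B | 2r 1w}
  3. MEM→r6 ⇒ no(WAW)  {0A/0Mu/1Ld/1B | 2r 1w}
  4. ALU→r6 ⇒ no(FU)  {0A/0Mu/1Ld/1B | 2r 1w}
  5. ALU→r5 ⇒ no(FU)  {0A/0Mu/1Ld/1B | 2r 1w}

issued = [0, 1, 2]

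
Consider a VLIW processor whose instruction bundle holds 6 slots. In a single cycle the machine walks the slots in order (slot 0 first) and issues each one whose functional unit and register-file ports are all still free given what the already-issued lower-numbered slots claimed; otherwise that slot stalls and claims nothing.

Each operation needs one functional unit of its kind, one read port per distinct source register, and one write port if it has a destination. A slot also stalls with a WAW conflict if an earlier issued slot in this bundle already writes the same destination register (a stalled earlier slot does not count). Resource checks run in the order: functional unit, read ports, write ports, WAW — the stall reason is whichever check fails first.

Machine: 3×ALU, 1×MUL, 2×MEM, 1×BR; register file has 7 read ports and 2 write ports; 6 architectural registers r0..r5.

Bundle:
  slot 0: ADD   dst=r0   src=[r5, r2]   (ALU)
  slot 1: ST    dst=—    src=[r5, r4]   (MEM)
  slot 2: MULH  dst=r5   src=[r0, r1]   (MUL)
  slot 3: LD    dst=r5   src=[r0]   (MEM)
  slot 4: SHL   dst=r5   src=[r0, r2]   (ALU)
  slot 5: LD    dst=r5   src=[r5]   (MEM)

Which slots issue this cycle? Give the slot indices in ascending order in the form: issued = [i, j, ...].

#0 ALU src=r5,r2 dispatched  <A:2 Mu:1 Ld:2 B:1 rd:5 wr:1>
#1 MEM src=r5,r4 dispatched  <A:2 Mu:1 Ld:1 B:1 rd:3 wr:1>
#2 MUL src=r0,r1 dispatched  <A:2 Mu:0 Ld:1 B:1 rd:1 wr:0>
#3 MEM src=r0 held:WR_PORT  <A:2 Mu:0 Ld:1 B:1 rd:1 wr:0>
#4 ALU src=r0,r2 held:RD_PORT  <A:2 Mu:0 Ld:1 B:1 rd:1 wr:0>
#5 MEM src=r5 held:WR_PORT  <A:2 Mu:0 Ld:1 B:1 rd:1 wr:0>

issued = [0, 1, 2]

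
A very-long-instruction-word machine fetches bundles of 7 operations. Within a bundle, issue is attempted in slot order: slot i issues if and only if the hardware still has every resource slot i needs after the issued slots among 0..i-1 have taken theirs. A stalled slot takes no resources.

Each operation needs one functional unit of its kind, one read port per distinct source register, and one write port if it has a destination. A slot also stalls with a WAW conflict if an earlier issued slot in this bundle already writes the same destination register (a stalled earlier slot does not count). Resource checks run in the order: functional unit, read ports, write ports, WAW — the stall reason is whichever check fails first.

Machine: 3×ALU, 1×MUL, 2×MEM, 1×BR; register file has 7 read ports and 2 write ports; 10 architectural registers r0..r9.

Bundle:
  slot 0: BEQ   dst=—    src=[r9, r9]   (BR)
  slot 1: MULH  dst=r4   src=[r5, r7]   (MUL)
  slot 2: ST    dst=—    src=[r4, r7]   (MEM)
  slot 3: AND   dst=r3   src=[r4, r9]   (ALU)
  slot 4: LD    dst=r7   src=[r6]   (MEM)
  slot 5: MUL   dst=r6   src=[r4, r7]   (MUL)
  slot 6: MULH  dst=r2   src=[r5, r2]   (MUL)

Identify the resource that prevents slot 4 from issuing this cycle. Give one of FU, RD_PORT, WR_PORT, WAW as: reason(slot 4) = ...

reason(slot 4) = RD_PORT

#0 BR src=r9,r9 dispatched  <A:3 Mu:1 Ld:2 B:0 rd:6 wr:2>
#1 MUL src=r5,r7 dispatched  <A:3 Mu:0 Ld:2 B:0 rd:4 wr:1>
#2 MEM src=r4,r7 dispatched  <A:3 Mu:0 Ld:1 B:0 rd:2 wr:1>
#3 ALU src=r4,r9 dispatched  <A:2 Mu:0 Ld:1 B:0 rd:0 wr:0>
#4 MEM src=r6 held:RD_PORT  <A:2 Mu:0 Ld:1 B:0 rd:0 wr:0>
#5 MUL src=r4,r7 held:FU  <A:2 Mu:0 Ld:1 B:0 rd:0 wr:0>
#6 MUL src=r5,r2 held:FU  <A:2 Mu:0 Ld:1 B:0 rd:0 wr:0>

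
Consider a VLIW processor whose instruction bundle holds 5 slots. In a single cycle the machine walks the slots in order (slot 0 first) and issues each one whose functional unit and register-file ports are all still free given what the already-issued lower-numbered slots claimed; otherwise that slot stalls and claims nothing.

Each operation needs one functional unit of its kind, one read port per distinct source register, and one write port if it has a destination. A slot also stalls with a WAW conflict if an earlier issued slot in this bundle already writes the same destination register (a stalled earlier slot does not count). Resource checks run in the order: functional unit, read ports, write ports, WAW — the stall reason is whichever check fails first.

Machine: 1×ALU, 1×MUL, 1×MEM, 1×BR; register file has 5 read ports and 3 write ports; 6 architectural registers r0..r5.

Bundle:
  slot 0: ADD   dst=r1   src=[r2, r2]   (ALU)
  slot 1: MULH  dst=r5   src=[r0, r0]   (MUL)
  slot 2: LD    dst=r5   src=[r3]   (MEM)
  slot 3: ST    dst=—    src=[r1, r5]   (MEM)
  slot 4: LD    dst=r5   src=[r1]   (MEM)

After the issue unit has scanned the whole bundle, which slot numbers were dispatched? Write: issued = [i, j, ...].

issued = [0, 1, 3]

[0] ALU needs rd=1 wr=1: ok; after: ALU=0 MUL=1 MEM=1 BR=1, R=4, W=2
[1] MUL needs rd=1 wr=1: ok; after: ALU=0 MUL=0 MEM=1 BR=1, R=3, W=1
[2] MEM needs rd=1 wr=1: WAW; after: ALU=0 MUL=0 MEM=1 BR=1, R=3, W=1
[3] MEM needs rd=2 wr=0: ok; after: ALU=0 MUL=0 MEM=0 BR=1, R=1, W=1
[4] MEM needs rd=1 wr=1: FU; after: ALU=0 MUL=0 MEM=0 BR=1, R=1, W=1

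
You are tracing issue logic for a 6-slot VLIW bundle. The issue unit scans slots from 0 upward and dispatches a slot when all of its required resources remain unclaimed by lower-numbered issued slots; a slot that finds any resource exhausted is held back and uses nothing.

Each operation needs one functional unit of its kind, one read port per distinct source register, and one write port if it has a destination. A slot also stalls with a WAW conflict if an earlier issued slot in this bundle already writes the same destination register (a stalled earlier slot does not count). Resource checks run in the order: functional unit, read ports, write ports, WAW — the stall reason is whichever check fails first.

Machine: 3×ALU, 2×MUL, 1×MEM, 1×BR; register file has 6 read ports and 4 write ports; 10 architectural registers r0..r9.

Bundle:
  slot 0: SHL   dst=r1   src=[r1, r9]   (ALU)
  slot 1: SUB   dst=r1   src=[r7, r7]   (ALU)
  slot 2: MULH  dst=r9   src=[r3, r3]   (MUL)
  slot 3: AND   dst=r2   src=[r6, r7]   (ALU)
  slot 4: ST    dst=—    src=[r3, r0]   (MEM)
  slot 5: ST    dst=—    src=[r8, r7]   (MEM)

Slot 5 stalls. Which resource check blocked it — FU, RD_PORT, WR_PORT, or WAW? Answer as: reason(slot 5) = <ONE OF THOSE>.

reason(slot 5) = RD_PORT

slot 0 (ALU): ISSUE — free A2,Mu2,Ld1,B1 rp4 wp3
slot 1 (ALU): stall WAW — free A2,Mu2,Ld1,B1 rp4 wp3
slot 2 (MUL): ISSUE — free A2,Mu1,Ld1,B1 rp3 wp2
slot 3 (ALU): ISSUE — free A1,Mu1,Ld1,B1 rp1 wp1
slot 4 (MEM): stall RD_PORT — free A1,Mu1,Ld1,B1 rp1 wp1
slot 5 (MEM): stall RD_PORT — free A1,Mu1,Ld1,B1 rp1 wp1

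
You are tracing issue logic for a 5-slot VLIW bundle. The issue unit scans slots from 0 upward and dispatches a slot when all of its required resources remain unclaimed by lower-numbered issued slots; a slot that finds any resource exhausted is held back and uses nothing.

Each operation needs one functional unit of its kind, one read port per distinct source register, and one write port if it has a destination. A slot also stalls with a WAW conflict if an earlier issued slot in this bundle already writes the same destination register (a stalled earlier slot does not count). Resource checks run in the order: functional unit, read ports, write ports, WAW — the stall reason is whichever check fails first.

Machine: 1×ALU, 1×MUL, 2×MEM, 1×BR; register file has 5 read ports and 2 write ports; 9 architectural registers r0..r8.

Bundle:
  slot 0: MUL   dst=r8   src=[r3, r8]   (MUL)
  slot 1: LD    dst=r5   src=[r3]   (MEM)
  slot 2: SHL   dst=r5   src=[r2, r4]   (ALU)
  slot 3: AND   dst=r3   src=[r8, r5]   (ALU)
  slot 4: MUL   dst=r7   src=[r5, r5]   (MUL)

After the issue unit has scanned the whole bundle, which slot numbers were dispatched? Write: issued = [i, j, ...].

  0. MUL→r8 ⇒ go  {1A/0Mu/2Ld/1B | 3r 1w}
  1. MEM→r5 ⇒ go  {1A/0Mu/1Ld/1B | 2r 0w}
  2. ALU→r5 ⇒ no(WR_PORT)  {1A/0Mu/1Ld/1B | 2r 0w}
  3. ALU→r3 ⇒ no(WR_PORT)  {1A/0Mu/1Ld/1B | 2r 0w}
  4. MUL→r7 ⇒ no(FU)  {1A/0Mu/1Ld/1B | 2r 0w}

issued = [0, 1]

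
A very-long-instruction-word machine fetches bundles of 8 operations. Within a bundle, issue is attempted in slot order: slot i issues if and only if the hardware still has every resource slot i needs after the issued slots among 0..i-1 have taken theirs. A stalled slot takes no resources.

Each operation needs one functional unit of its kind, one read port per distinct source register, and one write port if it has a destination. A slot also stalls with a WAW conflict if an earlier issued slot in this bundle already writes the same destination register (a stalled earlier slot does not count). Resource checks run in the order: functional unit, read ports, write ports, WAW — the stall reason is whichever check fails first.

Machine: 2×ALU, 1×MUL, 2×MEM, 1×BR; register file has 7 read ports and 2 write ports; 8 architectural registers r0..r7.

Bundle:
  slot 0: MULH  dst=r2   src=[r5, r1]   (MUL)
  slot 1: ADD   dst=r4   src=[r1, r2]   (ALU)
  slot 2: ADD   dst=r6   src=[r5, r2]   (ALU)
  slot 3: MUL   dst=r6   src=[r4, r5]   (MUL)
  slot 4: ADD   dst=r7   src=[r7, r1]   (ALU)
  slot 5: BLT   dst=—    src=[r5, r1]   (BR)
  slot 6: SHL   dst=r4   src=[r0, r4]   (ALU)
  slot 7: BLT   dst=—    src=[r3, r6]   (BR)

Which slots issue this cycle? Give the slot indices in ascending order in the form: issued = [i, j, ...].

issued = [0, 1, 5]

#0 MUL src=r5,r1 dispatched  <A:2 Mu:0 Ld:2 B:1 rd:5 wr:1>
#1 ALU src=r1,r2 dispatched  <A:1 Mu:0 Ld:2 B:1 rd:3 wr:0>
#2 ALU src=r5,r2 held:WR_PORT  <A:1 Mu:0 Ld:2 B:1 rd:3 wr:0>
#3 MUL src=r4,r5 held:FU  <A:1 Mu:0 Ld:2 B:1 rd:3 wr:0>
#4 ALU src=r7,r1 held:WR_PORT  <A:1 Mu:0 Ld:2 B:1 rd:3 wr:0>
#5 BR src=r5,r1 dispatched  <A:1 Mu:0 Ld:2 B:0 rd:1 wr:0>
#6 ALU src=r0,r4 held:RD_PORT  <A:1 Mu:0 Ld:2 B:0 rd:1 wr:0>
#7 BR src=r3,r6 held:FU  <A:1 Mu:0 Ld:2 B:0 rd:1 wr:0>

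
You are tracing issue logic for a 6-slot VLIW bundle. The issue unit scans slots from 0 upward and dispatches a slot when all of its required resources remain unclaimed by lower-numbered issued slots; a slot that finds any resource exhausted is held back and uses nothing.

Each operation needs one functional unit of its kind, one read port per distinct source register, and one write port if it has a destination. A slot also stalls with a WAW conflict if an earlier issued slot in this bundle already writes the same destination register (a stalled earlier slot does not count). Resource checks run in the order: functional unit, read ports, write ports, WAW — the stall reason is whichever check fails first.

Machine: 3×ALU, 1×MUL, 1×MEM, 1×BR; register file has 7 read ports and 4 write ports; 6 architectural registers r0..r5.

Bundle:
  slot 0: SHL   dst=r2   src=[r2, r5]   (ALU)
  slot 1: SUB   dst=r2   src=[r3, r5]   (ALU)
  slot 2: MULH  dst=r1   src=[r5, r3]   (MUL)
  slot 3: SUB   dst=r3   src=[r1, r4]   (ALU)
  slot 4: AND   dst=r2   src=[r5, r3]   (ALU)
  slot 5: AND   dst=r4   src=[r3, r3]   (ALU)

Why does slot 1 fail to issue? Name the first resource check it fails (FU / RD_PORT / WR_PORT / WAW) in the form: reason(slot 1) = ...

slot 0 (ALU): ISSUE — free A2,Mu1,Ld1,B1 rp5 wp3
slot 1 (ALU): stall WAW — free A2,Mu1,Ld1,B1 rp5 wp3
slot 2 (MUL): ISSUE — free A2,Mu0,Ld1,B1 rp3 wp2
slot 3 (ALU): ISSUE — free A1,Mu0,Ld1,B1 rp1 wp1
slot 4 (ALU): stall RD_PORT — free A1,Mu0,Ld1,B1 rp1 wp1
slot 5 (ALU): ISSUE — free A0,Mu0,Ld1,B1 rp0 wp0

reason(slot 1) = WAW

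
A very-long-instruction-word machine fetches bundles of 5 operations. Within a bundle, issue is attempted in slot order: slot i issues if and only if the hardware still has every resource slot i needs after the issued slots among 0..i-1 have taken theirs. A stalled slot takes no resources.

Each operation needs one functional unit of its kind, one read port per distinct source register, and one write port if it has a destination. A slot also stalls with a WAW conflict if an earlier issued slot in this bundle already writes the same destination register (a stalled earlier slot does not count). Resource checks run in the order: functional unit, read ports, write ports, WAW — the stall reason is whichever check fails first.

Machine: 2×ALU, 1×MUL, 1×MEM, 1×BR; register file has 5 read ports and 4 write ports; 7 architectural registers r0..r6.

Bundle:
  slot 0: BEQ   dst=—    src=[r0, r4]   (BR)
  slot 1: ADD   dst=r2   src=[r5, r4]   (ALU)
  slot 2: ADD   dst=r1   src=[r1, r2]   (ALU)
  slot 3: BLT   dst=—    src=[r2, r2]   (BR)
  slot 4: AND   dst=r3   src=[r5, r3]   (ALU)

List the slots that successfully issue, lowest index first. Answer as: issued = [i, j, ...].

(0) want 1×BR +2rd +0wr — yes → AL2|MU1|ME1|BR0|rd3|wr4
(1) want 1×ALU +2rd +1wr — yes → AL1|MU1|ME1|BR0|rd1|wr3
(2) want 1×ALU +2rd +1wr — RD_PORT → AL1|MU1|ME1|BR0|rd1|wr3
(3) want 1×BR +1rd +0wr — FU → AL1|MU1|ME1|BR0|rd1|wr3
(4) want 1×ALU +2rd +1wr — RD_PORT → AL1|MU1|ME1|BR0|rd1|wr3

issued = [0, 1]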